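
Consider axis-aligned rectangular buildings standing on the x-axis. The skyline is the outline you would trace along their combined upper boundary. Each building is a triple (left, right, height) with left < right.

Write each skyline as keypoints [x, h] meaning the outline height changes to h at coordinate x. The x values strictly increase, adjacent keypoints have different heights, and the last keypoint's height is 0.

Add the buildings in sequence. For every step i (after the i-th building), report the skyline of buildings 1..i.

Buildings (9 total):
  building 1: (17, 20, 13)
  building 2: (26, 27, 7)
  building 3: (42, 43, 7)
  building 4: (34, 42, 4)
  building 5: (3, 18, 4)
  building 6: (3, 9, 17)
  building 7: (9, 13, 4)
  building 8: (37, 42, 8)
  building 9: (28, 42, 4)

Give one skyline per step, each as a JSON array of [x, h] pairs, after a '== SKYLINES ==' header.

== SKYLINES ==
[[17,13],[20,0]]
[[17,13],[20,0],[26,7],[27,0]]
[[17,13],[20,0],[26,7],[27,0],[42,7],[43,0]]
[[17,13],[20,0],[26,7],[27,0],[34,4],[42,7],[43,0]]
[[3,4],[17,13],[20,0],[26,7],[27,0],[34,4],[42,7],[43,0]]
[[3,17],[9,4],[17,13],[20,0],[26,7],[27,0],[34,4],[42,7],[43,0]]
[[3,17],[9,4],[17,13],[20,0],[26,7],[27,0],[34,4],[42,7],[43,0]]
[[3,17],[9,4],[17,13],[20,0],[26,7],[27,0],[34,4],[37,8],[42,7],[43,0]]
[[3,17],[9,4],[17,13],[20,0],[26,7],[27,0],[28,4],[37,8],[42,7],[43,0]]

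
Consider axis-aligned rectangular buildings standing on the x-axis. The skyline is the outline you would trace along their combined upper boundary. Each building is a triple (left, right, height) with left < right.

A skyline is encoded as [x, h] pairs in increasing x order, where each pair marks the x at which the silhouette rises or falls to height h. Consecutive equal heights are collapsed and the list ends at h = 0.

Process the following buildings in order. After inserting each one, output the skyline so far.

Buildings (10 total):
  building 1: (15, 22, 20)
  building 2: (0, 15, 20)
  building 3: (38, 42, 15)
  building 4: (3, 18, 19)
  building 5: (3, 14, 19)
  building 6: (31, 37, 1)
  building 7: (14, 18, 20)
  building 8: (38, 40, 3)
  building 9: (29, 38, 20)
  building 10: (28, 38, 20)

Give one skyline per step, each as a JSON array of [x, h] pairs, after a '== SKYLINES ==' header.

== SKYLINES ==
[[15,20],[22,0]]
[[0,20],[22,0]]
[[0,20],[22,0],[38,15],[42,0]]
[[0,20],[22,0],[38,15],[42,0]]
[[0,20],[22,0],[38,15],[42,0]]
[[0,20],[22,0],[31,1],[37,0],[38,15],[42,0]]
[[0,20],[22,0],[31,1],[37,0],[38,15],[42,0]]
[[0,20],[22,0],[31,1],[37,0],[38,15],[42,0]]
[[0,20],[22,0],[29,20],[38,15],[42,0]]
[[0,20],[22,0],[28,20],[38,15],[42,0]]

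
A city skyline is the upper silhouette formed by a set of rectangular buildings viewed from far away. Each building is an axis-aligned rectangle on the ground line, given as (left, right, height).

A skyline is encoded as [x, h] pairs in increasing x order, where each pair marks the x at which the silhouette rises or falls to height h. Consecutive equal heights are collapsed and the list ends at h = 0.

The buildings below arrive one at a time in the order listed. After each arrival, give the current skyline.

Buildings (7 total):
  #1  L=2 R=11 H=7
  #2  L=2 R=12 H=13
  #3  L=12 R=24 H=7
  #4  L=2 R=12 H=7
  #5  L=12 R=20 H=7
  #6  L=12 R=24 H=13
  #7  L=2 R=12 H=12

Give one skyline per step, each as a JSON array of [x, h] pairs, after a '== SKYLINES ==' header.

== SKYLINES ==
[[2,7],[11,0]]
[[2,13],[12,0]]
[[2,13],[12,7],[24,0]]
[[2,13],[12,7],[24,0]]
[[2,13],[12,7],[24,0]]
[[2,13],[24,0]]
[[2,13],[24,0]]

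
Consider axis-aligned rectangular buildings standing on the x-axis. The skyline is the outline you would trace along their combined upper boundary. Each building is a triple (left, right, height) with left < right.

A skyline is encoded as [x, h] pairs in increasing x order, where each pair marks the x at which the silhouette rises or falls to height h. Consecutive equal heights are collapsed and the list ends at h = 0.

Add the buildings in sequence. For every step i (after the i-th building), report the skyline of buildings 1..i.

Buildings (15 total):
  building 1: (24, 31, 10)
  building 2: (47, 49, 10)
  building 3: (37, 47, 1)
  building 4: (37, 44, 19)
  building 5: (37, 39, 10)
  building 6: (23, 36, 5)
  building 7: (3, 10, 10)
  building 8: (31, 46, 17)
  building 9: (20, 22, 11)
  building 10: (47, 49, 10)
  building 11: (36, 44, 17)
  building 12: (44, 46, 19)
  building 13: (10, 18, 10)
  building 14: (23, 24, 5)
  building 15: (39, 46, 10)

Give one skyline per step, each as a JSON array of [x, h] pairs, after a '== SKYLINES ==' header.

== SKYLINES ==
[[24,10],[31,0]]
[[24,10],[31,0],[47,10],[49,0]]
[[24,10],[31,0],[37,1],[47,10],[49,0]]
[[24,10],[31,0],[37,19],[44,1],[47,10],[49,0]]
[[24,10],[31,0],[37,19],[44,1],[47,10],[49,0]]
[[23,5],[24,10],[31,5],[36,0],[37,19],[44,1],[47,10],[49,0]]
[[3,10],[10,0],[23,5],[24,10],[31,5],[36,0],[37,19],[44,1],[47,10],[49,0]]
[[3,10],[10,0],[23,5],[24,10],[31,17],[37,19],[44,17],[46,1],[47,10],[49,0]]
[[3,10],[10,0],[20,11],[22,0],[23,5],[24,10],[31,17],[37,19],[44,17],[46,1],[47,10],[49,0]]
[[3,10],[10,0],[20,11],[22,0],[23,5],[24,10],[31,17],[37,19],[44,17],[46,1],[47,10],[49,0]]
[[3,10],[10,0],[20,11],[22,0],[23,5],[24,10],[31,17],[37,19],[44,17],[46,1],[47,10],[49,0]]
[[3,10],[10,0],[20,11],[22,0],[23,5],[24,10],[31,17],[37,19],[46,1],[47,10],[49,0]]
[[3,10],[18,0],[20,11],[22,0],[23,5],[24,10],[31,17],[37,19],[46,1],[47,10],[49,0]]
[[3,10],[18,0],[20,11],[22,0],[23,5],[24,10],[31,17],[37,19],[46,1],[47,10],[49,0]]
[[3,10],[18,0],[20,11],[22,0],[23,5],[24,10],[31,17],[37,19],[46,1],[47,10],[49,0]]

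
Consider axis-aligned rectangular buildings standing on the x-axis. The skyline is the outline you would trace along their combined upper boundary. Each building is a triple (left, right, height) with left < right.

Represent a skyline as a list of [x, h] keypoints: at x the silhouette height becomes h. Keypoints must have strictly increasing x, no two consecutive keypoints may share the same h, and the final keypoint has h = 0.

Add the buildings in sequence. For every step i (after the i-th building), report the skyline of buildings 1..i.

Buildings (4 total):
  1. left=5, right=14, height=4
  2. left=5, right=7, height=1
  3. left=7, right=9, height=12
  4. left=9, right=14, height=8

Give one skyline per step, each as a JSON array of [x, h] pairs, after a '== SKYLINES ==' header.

== SKYLINES ==
[[5,4],[14,0]]
[[5,4],[14,0]]
[[5,4],[7,12],[9,4],[14,0]]
[[5,4],[7,12],[9,8],[14,0]]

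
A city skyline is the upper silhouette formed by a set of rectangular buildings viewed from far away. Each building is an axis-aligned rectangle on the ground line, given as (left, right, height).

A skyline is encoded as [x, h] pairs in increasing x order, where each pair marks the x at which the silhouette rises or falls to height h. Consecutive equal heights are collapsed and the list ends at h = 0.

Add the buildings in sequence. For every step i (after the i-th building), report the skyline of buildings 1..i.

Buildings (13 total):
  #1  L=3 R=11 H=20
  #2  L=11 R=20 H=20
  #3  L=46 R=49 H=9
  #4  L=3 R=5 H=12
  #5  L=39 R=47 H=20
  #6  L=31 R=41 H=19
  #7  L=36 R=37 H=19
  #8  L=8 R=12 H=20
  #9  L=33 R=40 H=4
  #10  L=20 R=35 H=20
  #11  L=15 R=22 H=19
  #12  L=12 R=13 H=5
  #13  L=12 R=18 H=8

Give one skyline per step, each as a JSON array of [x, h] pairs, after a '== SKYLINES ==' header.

== SKYLINES ==
[[3,20],[11,0]]
[[3,20],[20,0]]
[[3,20],[20,0],[46,9],[49,0]]
[[3,20],[20,0],[46,9],[49,0]]
[[3,20],[20,0],[39,20],[47,9],[49,0]]
[[3,20],[20,0],[31,19],[39,20],[47,9],[49,0]]
[[3,20],[20,0],[31,19],[39,20],[47,9],[49,0]]
[[3,20],[20,0],[31,19],[39,20],[47,9],[49,0]]
[[3,20],[20,0],[31,19],[39,20],[47,9],[49,0]]
[[3,20],[35,19],[39,20],[47,9],[49,0]]
[[3,20],[35,19],[39,20],[47,9],[49,0]]
[[3,20],[35,19],[39,20],[47,9],[49,0]]
[[3,20],[35,19],[39,20],[47,9],[49,0]]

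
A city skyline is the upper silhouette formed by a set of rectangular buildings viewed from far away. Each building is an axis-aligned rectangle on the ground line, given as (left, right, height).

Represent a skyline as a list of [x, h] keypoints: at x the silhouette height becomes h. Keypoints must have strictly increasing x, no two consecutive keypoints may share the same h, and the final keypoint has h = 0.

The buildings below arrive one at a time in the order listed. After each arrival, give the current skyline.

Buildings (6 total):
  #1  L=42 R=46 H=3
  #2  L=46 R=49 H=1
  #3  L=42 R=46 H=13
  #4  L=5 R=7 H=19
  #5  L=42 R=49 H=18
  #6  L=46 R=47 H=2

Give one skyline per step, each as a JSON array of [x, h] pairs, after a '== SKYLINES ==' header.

== SKYLINES ==
[[42,3],[46,0]]
[[42,3],[46,1],[49,0]]
[[42,13],[46,1],[49,0]]
[[5,19],[7,0],[42,13],[46,1],[49,0]]
[[5,19],[7,0],[42,18],[49,0]]
[[5,19],[7,0],[42,18],[49,0]]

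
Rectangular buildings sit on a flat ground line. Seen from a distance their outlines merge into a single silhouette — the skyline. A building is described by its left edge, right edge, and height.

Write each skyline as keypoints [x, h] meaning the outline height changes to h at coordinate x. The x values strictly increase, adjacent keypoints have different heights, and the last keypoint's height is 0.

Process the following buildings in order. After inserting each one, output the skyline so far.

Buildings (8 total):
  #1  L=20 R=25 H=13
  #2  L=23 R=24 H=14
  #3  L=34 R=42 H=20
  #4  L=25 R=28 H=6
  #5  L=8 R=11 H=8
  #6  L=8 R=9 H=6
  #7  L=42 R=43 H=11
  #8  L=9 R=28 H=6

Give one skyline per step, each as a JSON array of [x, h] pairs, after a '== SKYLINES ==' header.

== SKYLINES ==
[[20,13],[25,0]]
[[20,13],[23,14],[24,13],[25,0]]
[[20,13],[23,14],[24,13],[25,0],[34,20],[42,0]]
[[20,13],[23,14],[24,13],[25,6],[28,0],[34,20],[42,0]]
[[8,8],[11,0],[20,13],[23,14],[24,13],[25,6],[28,0],[34,20],[42,0]]
[[8,8],[11,0],[20,13],[23,14],[24,13],[25,6],[28,0],[34,20],[42,0]]
[[8,8],[11,0],[20,13],[23,14],[24,13],[25,6],[28,0],[34,20],[42,11],[43,0]]
[[8,8],[11,6],[20,13],[23,14],[24,13],[25,6],[28,0],[34,20],[42,11],[43,0]]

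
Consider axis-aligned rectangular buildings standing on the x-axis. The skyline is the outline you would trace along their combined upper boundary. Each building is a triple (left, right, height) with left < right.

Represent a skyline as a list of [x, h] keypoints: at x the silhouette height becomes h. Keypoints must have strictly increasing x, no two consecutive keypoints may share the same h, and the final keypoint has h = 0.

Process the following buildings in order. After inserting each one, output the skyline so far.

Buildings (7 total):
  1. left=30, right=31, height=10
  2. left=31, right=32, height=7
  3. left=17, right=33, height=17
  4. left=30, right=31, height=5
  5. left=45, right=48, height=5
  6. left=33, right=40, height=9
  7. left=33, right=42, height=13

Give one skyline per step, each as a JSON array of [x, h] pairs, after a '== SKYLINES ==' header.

== SKYLINES ==
[[30,10],[31,0]]
[[30,10],[31,7],[32,0]]
[[17,17],[33,0]]
[[17,17],[33,0]]
[[17,17],[33,0],[45,5],[48,0]]
[[17,17],[33,9],[40,0],[45,5],[48,0]]
[[17,17],[33,13],[42,0],[45,5],[48,0]]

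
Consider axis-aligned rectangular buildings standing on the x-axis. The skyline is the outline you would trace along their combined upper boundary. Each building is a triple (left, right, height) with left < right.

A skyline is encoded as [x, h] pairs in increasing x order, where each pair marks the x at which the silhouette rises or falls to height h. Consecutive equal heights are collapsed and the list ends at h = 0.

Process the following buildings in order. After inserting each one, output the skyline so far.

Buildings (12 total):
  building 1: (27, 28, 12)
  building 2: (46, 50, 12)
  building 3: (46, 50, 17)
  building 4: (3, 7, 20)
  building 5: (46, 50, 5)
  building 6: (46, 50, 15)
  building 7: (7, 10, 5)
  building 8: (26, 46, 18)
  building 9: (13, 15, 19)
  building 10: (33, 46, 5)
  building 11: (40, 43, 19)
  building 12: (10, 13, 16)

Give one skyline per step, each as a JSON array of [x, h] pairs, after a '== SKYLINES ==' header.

== SKYLINES ==
[[27,12],[28,0]]
[[27,12],[28,0],[46,12],[50,0]]
[[27,12],[28,0],[46,17],[50,0]]
[[3,20],[7,0],[27,12],[28,0],[46,17],[50,0]]
[[3,20],[7,0],[27,12],[28,0],[46,17],[50,0]]
[[3,20],[7,0],[27,12],[28,0],[46,17],[50,0]]
[[3,20],[7,5],[10,0],[27,12],[28,0],[46,17],[50,0]]
[[3,20],[7,5],[10,0],[26,18],[46,17],[50,0]]
[[3,20],[7,5],[10,0],[13,19],[15,0],[26,18],[46,17],[50,0]]
[[3,20],[7,5],[10,0],[13,19],[15,0],[26,18],[46,17],[50,0]]
[[3,20],[7,5],[10,0],[13,19],[15,0],[26,18],[40,19],[43,18],[46,17],[50,0]]
[[3,20],[7,5],[10,16],[13,19],[15,0],[26,18],[40,19],[43,18],[46,17],[50,0]]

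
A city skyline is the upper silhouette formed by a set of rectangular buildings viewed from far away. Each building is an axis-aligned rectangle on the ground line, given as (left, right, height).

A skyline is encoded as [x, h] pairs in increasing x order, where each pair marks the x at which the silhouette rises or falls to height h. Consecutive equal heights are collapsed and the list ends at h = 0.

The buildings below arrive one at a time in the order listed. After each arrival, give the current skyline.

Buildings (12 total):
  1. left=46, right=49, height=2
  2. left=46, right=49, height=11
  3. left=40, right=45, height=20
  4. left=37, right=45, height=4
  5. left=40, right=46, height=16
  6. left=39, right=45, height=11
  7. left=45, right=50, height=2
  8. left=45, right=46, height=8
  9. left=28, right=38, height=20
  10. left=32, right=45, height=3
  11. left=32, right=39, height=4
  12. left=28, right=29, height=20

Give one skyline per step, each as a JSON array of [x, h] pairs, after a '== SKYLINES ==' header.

== SKYLINES ==
[[46,2],[49,0]]
[[46,11],[49,0]]
[[40,20],[45,0],[46,11],[49,0]]
[[37,4],[40,20],[45,0],[46,11],[49,0]]
[[37,4],[40,20],[45,16],[46,11],[49,0]]
[[37,4],[39,11],[40,20],[45,16],[46,11],[49,0]]
[[37,4],[39,11],[40,20],[45,16],[46,11],[49,2],[50,0]]
[[37,4],[39,11],[40,20],[45,16],[46,11],[49,2],[50,0]]
[[28,20],[38,4],[39,11],[40,20],[45,16],[46,11],[49,2],[50,0]]
[[28,20],[38,4],[39,11],[40,20],[45,16],[46,11],[49,2],[50,0]]
[[28,20],[38,4],[39,11],[40,20],[45,16],[46,11],[49,2],[50,0]]
[[28,20],[38,4],[39,11],[40,20],[45,16],[46,11],[49,2],[50,0]]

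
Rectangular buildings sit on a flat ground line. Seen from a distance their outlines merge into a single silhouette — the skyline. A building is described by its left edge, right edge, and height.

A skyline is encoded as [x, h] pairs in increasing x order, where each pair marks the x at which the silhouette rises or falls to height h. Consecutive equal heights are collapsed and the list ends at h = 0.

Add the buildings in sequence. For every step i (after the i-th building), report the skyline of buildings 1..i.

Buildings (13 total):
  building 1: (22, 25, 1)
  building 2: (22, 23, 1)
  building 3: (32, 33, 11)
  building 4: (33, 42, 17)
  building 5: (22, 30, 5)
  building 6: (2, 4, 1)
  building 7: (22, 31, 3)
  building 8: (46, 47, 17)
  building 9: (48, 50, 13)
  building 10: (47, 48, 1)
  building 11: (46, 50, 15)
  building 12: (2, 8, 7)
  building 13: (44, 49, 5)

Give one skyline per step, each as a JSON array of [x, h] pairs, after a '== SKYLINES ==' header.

== SKYLINES ==
[[22,1],[25,0]]
[[22,1],[25,0]]
[[22,1],[25,0],[32,11],[33,0]]
[[22,1],[25,0],[32,11],[33,17],[42,0]]
[[22,5],[30,0],[32,11],[33,17],[42,0]]
[[2,1],[4,0],[22,5],[30,0],[32,11],[33,17],[42,0]]
[[2,1],[4,0],[22,5],[30,3],[31,0],[32,11],[33,17],[42,0]]
[[2,1],[4,0],[22,5],[30,3],[31,0],[32,11],[33,17],[42,0],[46,17],[47,0]]
[[2,1],[4,0],[22,5],[30,3],[31,0],[32,11],[33,17],[42,0],[46,17],[47,0],[48,13],[50,0]]
[[2,1],[4,0],[22,5],[30,3],[31,0],[32,11],[33,17],[42,0],[46,17],[47,1],[48,13],[50,0]]
[[2,1],[4,0],[22,5],[30,3],[31,0],[32,11],[33,17],[42,0],[46,17],[47,15],[50,0]]
[[2,7],[8,0],[22,5],[30,3],[31,0],[32,11],[33,17],[42,0],[46,17],[47,15],[50,0]]
[[2,7],[8,0],[22,5],[30,3],[31,0],[32,11],[33,17],[42,0],[44,5],[46,17],[47,15],[50,0]]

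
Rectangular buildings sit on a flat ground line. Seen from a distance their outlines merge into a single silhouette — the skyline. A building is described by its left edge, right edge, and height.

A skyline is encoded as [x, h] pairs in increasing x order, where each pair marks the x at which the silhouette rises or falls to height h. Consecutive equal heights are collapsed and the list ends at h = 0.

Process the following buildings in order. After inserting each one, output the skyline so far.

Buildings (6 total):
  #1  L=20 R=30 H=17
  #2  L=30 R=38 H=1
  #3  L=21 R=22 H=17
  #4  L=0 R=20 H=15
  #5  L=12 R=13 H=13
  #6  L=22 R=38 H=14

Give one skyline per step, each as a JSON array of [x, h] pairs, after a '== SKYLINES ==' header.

== SKYLINES ==
[[20,17],[30,0]]
[[20,17],[30,1],[38,0]]
[[20,17],[30,1],[38,0]]
[[0,15],[20,17],[30,1],[38,0]]
[[0,15],[20,17],[30,1],[38,0]]
[[0,15],[20,17],[30,14],[38,0]]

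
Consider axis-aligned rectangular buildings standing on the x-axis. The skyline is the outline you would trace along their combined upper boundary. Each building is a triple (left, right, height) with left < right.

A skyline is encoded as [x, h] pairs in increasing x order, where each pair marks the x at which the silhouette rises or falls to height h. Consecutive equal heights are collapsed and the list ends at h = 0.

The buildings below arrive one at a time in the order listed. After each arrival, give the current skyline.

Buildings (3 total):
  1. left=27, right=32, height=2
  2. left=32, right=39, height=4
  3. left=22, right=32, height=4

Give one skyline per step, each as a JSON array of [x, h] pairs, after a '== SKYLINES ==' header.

== SKYLINES ==
[[27,2],[32,0]]
[[27,2],[32,4],[39,0]]
[[22,4],[39,0]]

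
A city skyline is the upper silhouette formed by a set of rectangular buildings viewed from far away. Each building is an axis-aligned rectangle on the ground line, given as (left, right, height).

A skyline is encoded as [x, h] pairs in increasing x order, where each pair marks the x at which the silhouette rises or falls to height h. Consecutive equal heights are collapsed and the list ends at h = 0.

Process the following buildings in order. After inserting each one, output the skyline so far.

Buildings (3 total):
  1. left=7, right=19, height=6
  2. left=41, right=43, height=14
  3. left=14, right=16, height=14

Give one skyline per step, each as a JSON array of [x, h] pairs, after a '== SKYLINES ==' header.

== SKYLINES ==
[[7,6],[19,0]]
[[7,6],[19,0],[41,14],[43,0]]
[[7,6],[14,14],[16,6],[19,0],[41,14],[43,0]]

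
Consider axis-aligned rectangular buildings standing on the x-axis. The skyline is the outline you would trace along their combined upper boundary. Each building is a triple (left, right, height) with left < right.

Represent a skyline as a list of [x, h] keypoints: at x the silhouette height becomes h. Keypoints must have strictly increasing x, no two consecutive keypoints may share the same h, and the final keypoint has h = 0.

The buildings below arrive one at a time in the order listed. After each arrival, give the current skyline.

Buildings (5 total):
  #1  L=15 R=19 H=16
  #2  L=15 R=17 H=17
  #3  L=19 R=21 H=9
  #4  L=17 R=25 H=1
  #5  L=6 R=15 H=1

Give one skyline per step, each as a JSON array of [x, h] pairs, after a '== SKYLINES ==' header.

== SKYLINES ==
[[15,16],[19,0]]
[[15,17],[17,16],[19,0]]
[[15,17],[17,16],[19,9],[21,0]]
[[15,17],[17,16],[19,9],[21,1],[25,0]]
[[6,1],[15,17],[17,16],[19,9],[21,1],[25,0]]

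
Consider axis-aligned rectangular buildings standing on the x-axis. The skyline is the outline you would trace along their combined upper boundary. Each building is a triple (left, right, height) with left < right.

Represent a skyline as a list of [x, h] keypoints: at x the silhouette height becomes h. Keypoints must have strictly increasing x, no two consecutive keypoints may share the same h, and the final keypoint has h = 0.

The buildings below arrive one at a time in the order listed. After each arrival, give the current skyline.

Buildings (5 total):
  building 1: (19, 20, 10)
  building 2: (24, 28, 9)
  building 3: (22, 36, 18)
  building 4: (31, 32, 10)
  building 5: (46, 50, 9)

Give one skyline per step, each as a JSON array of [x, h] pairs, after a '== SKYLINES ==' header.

== SKYLINES ==
[[19,10],[20,0]]
[[19,10],[20,0],[24,9],[28,0]]
[[19,10],[20,0],[22,18],[36,0]]
[[19,10],[20,0],[22,18],[36,0]]
[[19,10],[20,0],[22,18],[36,0],[46,9],[50,0]]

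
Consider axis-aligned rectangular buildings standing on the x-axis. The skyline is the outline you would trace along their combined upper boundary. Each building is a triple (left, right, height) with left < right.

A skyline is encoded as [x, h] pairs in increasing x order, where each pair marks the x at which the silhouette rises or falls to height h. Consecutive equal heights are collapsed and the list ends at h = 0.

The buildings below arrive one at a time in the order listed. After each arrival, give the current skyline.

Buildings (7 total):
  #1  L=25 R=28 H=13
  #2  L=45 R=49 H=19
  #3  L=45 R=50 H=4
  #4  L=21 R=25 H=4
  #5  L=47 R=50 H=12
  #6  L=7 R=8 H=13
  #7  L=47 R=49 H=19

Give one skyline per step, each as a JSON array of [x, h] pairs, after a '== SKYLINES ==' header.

== SKYLINES ==
[[25,13],[28,0]]
[[25,13],[28,0],[45,19],[49,0]]
[[25,13],[28,0],[45,19],[49,4],[50,0]]
[[21,4],[25,13],[28,0],[45,19],[49,4],[50,0]]
[[21,4],[25,13],[28,0],[45,19],[49,12],[50,0]]
[[7,13],[8,0],[21,4],[25,13],[28,0],[45,19],[49,12],[50,0]]
[[7,13],[8,0],[21,4],[25,13],[28,0],[45,19],[49,12],[50,0]]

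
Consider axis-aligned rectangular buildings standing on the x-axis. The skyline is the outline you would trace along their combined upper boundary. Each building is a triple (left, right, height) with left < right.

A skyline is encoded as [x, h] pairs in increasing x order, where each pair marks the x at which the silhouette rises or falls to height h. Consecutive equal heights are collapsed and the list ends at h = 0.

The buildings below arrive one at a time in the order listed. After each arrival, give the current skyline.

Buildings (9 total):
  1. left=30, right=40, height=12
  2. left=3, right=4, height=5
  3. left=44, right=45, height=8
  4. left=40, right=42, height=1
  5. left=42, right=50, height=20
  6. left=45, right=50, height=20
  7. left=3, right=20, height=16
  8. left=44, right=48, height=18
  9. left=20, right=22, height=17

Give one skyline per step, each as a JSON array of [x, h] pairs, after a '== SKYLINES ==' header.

== SKYLINES ==
[[30,12],[40,0]]
[[3,5],[4,0],[30,12],[40,0]]
[[3,5],[4,0],[30,12],[40,0],[44,8],[45,0]]
[[3,5],[4,0],[30,12],[40,1],[42,0],[44,8],[45,0]]
[[3,5],[4,0],[30,12],[40,1],[42,20],[50,0]]
[[3,5],[4,0],[30,12],[40,1],[42,20],[50,0]]
[[3,16],[20,0],[30,12],[40,1],[42,20],[50,0]]
[[3,16],[20,0],[30,12],[40,1],[42,20],[50,0]]
[[3,16],[20,17],[22,0],[30,12],[40,1],[42,20],[50,0]]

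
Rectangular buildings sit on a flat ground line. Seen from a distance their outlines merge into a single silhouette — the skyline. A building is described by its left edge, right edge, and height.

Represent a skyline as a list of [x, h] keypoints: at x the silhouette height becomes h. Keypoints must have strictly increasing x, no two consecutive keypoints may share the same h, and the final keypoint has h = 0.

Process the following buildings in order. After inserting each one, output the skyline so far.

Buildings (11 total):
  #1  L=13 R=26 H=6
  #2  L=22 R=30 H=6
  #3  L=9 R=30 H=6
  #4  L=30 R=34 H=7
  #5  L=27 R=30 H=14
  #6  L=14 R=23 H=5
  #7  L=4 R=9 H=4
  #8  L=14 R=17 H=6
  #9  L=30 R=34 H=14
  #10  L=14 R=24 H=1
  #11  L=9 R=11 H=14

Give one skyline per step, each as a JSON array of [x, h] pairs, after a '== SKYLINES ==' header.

== SKYLINES ==
[[13,6],[26,0]]
[[13,6],[30,0]]
[[9,6],[30,0]]
[[9,6],[30,7],[34,0]]
[[9,6],[27,14],[30,7],[34,0]]
[[9,6],[27,14],[30,7],[34,0]]
[[4,4],[9,6],[27,14],[30,7],[34,0]]
[[4,4],[9,6],[27,14],[30,7],[34,0]]
[[4,4],[9,6],[27,14],[34,0]]
[[4,4],[9,6],[27,14],[34,0]]
[[4,4],[9,14],[11,6],[27,14],[34,0]]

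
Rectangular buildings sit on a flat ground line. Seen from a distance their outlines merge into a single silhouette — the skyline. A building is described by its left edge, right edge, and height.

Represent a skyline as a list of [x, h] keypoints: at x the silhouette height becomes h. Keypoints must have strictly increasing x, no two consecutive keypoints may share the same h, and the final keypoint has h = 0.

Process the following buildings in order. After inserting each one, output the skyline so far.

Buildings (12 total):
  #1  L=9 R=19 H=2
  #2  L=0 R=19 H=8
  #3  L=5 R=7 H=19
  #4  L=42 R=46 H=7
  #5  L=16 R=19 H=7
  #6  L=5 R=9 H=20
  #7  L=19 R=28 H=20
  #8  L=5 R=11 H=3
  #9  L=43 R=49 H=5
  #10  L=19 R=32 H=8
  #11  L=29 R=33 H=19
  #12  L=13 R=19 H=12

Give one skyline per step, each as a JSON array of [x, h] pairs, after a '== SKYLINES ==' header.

== SKYLINES ==
[[9,2],[19,0]]
[[0,8],[19,0]]
[[0,8],[5,19],[7,8],[19,0]]
[[0,8],[5,19],[7,8],[19,0],[42,7],[46,0]]
[[0,8],[5,19],[7,8],[19,0],[42,7],[46,0]]
[[0,8],[5,20],[9,8],[19,0],[42,7],[46,0]]
[[0,8],[5,20],[9,8],[19,20],[28,0],[42,7],[46,0]]
[[0,8],[5,20],[9,8],[19,20],[28,0],[42,7],[46,0]]
[[0,8],[5,20],[9,8],[19,20],[28,0],[42,7],[46,5],[49,0]]
[[0,8],[5,20],[9,8],[19,20],[28,8],[32,0],[42,7],[46,5],[49,0]]
[[0,8],[5,20],[9,8],[19,20],[28,8],[29,19],[33,0],[42,7],[46,5],[49,0]]
[[0,8],[5,20],[9,8],[13,12],[19,20],[28,8],[29,19],[33,0],[42,7],[46,5],[49,0]]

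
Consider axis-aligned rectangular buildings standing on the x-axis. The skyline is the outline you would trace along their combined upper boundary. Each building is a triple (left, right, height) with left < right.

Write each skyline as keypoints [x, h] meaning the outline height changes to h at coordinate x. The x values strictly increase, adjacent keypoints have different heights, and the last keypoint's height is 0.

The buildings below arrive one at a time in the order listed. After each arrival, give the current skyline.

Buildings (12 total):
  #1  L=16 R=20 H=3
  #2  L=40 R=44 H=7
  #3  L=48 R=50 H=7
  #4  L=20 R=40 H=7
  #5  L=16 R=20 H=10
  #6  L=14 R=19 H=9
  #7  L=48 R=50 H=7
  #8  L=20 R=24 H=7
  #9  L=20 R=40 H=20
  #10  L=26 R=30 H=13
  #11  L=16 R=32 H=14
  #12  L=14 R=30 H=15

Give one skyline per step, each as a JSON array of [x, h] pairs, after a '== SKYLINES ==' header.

== SKYLINES ==
[[16,3],[20,0]]
[[16,3],[20,0],[40,7],[44,0]]
[[16,3],[20,0],[40,7],[44,0],[48,7],[50,0]]
[[16,3],[20,7],[44,0],[48,7],[50,0]]
[[16,10],[20,7],[44,0],[48,7],[50,0]]
[[14,9],[16,10],[20,7],[44,0],[48,7],[50,0]]
[[14,9],[16,10],[20,7],[44,0],[48,7],[50,0]]
[[14,9],[16,10],[20,7],[44,0],[48,7],[50,0]]
[[14,9],[16,10],[20,20],[40,7],[44,0],[48,7],[50,0]]
[[14,9],[16,10],[20,20],[40,7],[44,0],[48,7],[50,0]]
[[14,9],[16,14],[20,20],[40,7],[44,0],[48,7],[50,0]]
[[14,15],[20,20],[40,7],[44,0],[48,7],[50,0]]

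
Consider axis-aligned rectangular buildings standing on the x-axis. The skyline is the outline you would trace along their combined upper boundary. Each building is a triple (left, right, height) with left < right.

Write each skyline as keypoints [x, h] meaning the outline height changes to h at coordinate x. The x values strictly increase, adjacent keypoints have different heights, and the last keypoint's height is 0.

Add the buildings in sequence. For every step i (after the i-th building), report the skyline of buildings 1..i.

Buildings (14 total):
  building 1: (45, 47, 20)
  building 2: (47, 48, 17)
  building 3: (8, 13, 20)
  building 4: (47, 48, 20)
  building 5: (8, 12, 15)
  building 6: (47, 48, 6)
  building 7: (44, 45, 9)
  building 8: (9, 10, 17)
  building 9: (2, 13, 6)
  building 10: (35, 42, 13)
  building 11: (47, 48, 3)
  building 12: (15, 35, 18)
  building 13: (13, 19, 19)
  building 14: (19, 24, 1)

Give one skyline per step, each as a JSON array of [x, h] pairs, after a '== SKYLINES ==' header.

== SKYLINES ==
[[45,20],[47,0]]
[[45,20],[47,17],[48,0]]
[[8,20],[13,0],[45,20],[47,17],[48,0]]
[[8,20],[13,0],[45,20],[48,0]]
[[8,20],[13,0],[45,20],[48,0]]
[[8,20],[13,0],[45,20],[48,0]]
[[8,20],[13,0],[44,9],[45,20],[48,0]]
[[8,20],[13,0],[44,9],[45,20],[48,0]]
[[2,6],[8,20],[13,0],[44,9],[45,20],[48,0]]
[[2,6],[8,20],[13,0],[35,13],[42,0],[44,9],[45,20],[48,0]]
[[2,6],[8,20],[13,0],[35,13],[42,0],[44,9],[45,20],[48,0]]
[[2,6],[8,20],[13,0],[15,18],[35,13],[42,0],[44,9],[45,20],[48,0]]
[[2,6],[8,20],[13,19],[19,18],[35,13],[42,0],[44,9],[45,20],[48,0]]
[[2,6],[8,20],[13,19],[19,18],[35,13],[42,0],[44,9],[45,20],[48,0]]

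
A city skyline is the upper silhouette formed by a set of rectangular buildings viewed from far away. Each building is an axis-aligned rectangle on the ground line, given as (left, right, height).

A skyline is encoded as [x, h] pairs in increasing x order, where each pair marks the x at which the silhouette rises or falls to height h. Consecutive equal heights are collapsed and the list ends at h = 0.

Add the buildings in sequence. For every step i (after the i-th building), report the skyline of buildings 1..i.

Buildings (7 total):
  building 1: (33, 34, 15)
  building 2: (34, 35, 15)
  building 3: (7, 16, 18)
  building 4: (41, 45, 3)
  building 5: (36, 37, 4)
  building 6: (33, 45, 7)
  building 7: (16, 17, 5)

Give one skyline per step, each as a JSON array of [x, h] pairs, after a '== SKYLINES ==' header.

== SKYLINES ==
[[33,15],[34,0]]
[[33,15],[35,0]]
[[7,18],[16,0],[33,15],[35,0]]
[[7,18],[16,0],[33,15],[35,0],[41,3],[45,0]]
[[7,18],[16,0],[33,15],[35,0],[36,4],[37,0],[41,3],[45,0]]
[[7,18],[16,0],[33,15],[35,7],[45,0]]
[[7,18],[16,5],[17,0],[33,15],[35,7],[45,0]]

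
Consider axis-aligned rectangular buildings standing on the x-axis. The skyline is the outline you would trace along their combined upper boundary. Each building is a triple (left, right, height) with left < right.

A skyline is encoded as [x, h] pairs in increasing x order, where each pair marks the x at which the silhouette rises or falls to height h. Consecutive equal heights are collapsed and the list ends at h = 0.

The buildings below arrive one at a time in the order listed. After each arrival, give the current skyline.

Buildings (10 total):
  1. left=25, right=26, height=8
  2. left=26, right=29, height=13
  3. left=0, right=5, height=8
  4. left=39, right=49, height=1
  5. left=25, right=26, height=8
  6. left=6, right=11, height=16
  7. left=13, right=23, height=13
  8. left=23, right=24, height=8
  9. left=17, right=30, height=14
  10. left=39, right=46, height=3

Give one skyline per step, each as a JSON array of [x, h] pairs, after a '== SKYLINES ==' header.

== SKYLINES ==
[[25,8],[26,0]]
[[25,8],[26,13],[29,0]]
[[0,8],[5,0],[25,8],[26,13],[29,0]]
[[0,8],[5,0],[25,8],[26,13],[29,0],[39,1],[49,0]]
[[0,8],[5,0],[25,8],[26,13],[29,0],[39,1],[49,0]]
[[0,8],[5,0],[6,16],[11,0],[25,8],[26,13],[29,0],[39,1],[49,0]]
[[0,8],[5,0],[6,16],[11,0],[13,13],[23,0],[25,8],[26,13],[29,0],[39,1],[49,0]]
[[0,8],[5,0],[6,16],[11,0],[13,13],[23,8],[24,0],[25,8],[26,13],[29,0],[39,1],[49,0]]
[[0,8],[5,0],[6,16],[11,0],[13,13],[17,14],[30,0],[39,1],[49,0]]
[[0,8],[5,0],[6,16],[11,0],[13,13],[17,14],[30,0],[39,3],[46,1],[49,0]]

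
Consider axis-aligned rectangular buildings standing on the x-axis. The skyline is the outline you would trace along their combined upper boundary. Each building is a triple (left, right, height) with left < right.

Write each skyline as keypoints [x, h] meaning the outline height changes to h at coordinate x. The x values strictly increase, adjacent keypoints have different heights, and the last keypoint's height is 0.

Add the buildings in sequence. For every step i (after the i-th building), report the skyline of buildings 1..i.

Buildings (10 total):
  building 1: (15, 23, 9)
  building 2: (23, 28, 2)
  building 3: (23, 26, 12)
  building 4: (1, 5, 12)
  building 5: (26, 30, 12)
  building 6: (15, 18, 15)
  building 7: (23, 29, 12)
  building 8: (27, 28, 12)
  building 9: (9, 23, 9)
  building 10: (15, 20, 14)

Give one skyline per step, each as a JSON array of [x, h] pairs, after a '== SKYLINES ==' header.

== SKYLINES ==
[[15,9],[23,0]]
[[15,9],[23,2],[28,0]]
[[15,9],[23,12],[26,2],[28,0]]
[[1,12],[5,0],[15,9],[23,12],[26,2],[28,0]]
[[1,12],[5,0],[15,9],[23,12],[30,0]]
[[1,12],[5,0],[15,15],[18,9],[23,12],[30,0]]
[[1,12],[5,0],[15,15],[18,9],[23,12],[30,0]]
[[1,12],[5,0],[15,15],[18,9],[23,12],[30,0]]
[[1,12],[5,0],[9,9],[15,15],[18,9],[23,12],[30,0]]
[[1,12],[5,0],[9,9],[15,15],[18,14],[20,9],[23,12],[30,0]]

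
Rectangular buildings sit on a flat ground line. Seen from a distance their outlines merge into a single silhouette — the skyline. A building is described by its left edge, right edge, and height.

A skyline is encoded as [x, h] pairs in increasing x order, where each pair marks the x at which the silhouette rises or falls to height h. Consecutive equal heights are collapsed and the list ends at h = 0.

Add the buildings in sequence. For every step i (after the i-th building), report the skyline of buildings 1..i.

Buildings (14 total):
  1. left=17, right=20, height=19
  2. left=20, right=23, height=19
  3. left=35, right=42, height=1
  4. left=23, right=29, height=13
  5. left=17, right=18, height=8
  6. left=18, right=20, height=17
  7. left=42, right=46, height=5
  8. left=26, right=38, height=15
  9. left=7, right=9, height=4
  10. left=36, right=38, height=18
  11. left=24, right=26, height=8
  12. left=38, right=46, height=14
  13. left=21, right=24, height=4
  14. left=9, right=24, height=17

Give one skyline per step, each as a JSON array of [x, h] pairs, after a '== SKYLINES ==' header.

== SKYLINES ==
[[17,19],[20,0]]
[[17,19],[23,0]]
[[17,19],[23,0],[35,1],[42,0]]
[[17,19],[23,13],[29,0],[35,1],[42,0]]
[[17,19],[23,13],[29,0],[35,1],[42,0]]
[[17,19],[23,13],[29,0],[35,1],[42,0]]
[[17,19],[23,13],[29,0],[35,1],[42,5],[46,0]]
[[17,19],[23,13],[26,15],[38,1],[42,5],[46,0]]
[[7,4],[9,0],[17,19],[23,13],[26,15],[38,1],[42,5],[46,0]]
[[7,4],[9,0],[17,19],[23,13],[26,15],[36,18],[38,1],[42,5],[46,0]]
[[7,4],[9,0],[17,19],[23,13],[26,15],[36,18],[38,1],[42,5],[46,0]]
[[7,4],[9,0],[17,19],[23,13],[26,15],[36,18],[38,14],[46,0]]
[[7,4],[9,0],[17,19],[23,13],[26,15],[36,18],[38,14],[46,0]]
[[7,4],[9,17],[17,19],[23,17],[24,13],[26,15],[36,18],[38,14],[46,0]]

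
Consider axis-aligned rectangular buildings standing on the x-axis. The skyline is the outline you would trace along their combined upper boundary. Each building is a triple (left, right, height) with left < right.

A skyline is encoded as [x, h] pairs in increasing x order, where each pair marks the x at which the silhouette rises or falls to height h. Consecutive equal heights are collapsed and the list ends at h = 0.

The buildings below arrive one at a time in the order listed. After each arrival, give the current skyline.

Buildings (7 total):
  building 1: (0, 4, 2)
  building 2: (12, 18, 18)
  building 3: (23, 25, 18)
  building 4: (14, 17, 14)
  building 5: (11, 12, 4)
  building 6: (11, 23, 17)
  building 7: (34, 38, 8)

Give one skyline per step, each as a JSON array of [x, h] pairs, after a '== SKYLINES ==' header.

== SKYLINES ==
[[0,2],[4,0]]
[[0,2],[4,0],[12,18],[18,0]]
[[0,2],[4,0],[12,18],[18,0],[23,18],[25,0]]
[[0,2],[4,0],[12,18],[18,0],[23,18],[25,0]]
[[0,2],[4,0],[11,4],[12,18],[18,0],[23,18],[25,0]]
[[0,2],[4,0],[11,17],[12,18],[18,17],[23,18],[25,0]]
[[0,2],[4,0],[11,17],[12,18],[18,17],[23,18],[25,0],[34,8],[38,0]]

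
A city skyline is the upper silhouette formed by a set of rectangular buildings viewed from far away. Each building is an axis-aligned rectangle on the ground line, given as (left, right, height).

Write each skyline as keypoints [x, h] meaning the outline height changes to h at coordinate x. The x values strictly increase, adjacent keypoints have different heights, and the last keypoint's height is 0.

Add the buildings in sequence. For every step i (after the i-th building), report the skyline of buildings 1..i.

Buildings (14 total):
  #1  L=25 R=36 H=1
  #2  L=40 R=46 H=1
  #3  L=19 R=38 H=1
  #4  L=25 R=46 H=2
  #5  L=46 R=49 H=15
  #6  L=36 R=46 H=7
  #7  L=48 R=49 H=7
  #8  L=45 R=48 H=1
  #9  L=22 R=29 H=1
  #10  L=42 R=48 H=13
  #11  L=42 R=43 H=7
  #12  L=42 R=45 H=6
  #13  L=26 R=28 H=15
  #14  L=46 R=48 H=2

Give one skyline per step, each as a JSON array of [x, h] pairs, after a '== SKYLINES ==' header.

== SKYLINES ==
[[25,1],[36,0]]
[[25,1],[36,0],[40,1],[46,0]]
[[19,1],[38,0],[40,1],[46,0]]
[[19,1],[25,2],[46,0]]
[[19,1],[25,2],[46,15],[49,0]]
[[19,1],[25,2],[36,7],[46,15],[49,0]]
[[19,1],[25,2],[36,7],[46,15],[49,0]]
[[19,1],[25,2],[36,7],[46,15],[49,0]]
[[19,1],[25,2],[36,7],[46,15],[49,0]]
[[19,1],[25,2],[36,7],[42,13],[46,15],[49,0]]
[[19,1],[25,2],[36,7],[42,13],[46,15],[49,0]]
[[19,1],[25,2],[36,7],[42,13],[46,15],[49,0]]
[[19,1],[25,2],[26,15],[28,2],[36,7],[42,13],[46,15],[49,0]]
[[19,1],[25,2],[26,15],[28,2],[36,7],[42,13],[46,15],[49,0]]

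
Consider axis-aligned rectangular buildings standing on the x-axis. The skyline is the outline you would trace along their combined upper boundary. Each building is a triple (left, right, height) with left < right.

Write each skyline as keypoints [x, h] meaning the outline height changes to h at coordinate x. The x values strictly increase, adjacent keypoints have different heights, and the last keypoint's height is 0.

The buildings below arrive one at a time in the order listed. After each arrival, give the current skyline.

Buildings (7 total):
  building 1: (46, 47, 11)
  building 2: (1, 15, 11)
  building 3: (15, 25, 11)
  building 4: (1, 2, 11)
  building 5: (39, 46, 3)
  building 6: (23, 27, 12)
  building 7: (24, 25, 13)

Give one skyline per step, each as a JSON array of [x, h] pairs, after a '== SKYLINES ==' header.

== SKYLINES ==
[[46,11],[47,0]]
[[1,11],[15,0],[46,11],[47,0]]
[[1,11],[25,0],[46,11],[47,0]]
[[1,11],[25,0],[46,11],[47,0]]
[[1,11],[25,0],[39,3],[46,11],[47,0]]
[[1,11],[23,12],[27,0],[39,3],[46,11],[47,0]]
[[1,11],[23,12],[24,13],[25,12],[27,0],[39,3],[46,11],[47,0]]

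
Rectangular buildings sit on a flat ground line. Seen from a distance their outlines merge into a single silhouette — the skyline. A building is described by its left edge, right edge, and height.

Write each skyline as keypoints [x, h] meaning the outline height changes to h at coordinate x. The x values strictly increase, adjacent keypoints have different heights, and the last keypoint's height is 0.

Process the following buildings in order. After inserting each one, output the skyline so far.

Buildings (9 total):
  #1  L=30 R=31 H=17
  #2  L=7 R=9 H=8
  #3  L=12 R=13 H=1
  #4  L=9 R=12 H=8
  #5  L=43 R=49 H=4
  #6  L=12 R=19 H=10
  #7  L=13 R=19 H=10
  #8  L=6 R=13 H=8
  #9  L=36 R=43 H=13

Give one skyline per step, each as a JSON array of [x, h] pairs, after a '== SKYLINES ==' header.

== SKYLINES ==
[[30,17],[31,0]]
[[7,8],[9,0],[30,17],[31,0]]
[[7,8],[9,0],[12,1],[13,0],[30,17],[31,0]]
[[7,8],[12,1],[13,0],[30,17],[31,0]]
[[7,8],[12,1],[13,0],[30,17],[31,0],[43,4],[49,0]]
[[7,8],[12,10],[19,0],[30,17],[31,0],[43,4],[49,0]]
[[7,8],[12,10],[19,0],[30,17],[31,0],[43,4],[49,0]]
[[6,8],[12,10],[19,0],[30,17],[31,0],[43,4],[49,0]]
[[6,8],[12,10],[19,0],[30,17],[31,0],[36,13],[43,4],[49,0]]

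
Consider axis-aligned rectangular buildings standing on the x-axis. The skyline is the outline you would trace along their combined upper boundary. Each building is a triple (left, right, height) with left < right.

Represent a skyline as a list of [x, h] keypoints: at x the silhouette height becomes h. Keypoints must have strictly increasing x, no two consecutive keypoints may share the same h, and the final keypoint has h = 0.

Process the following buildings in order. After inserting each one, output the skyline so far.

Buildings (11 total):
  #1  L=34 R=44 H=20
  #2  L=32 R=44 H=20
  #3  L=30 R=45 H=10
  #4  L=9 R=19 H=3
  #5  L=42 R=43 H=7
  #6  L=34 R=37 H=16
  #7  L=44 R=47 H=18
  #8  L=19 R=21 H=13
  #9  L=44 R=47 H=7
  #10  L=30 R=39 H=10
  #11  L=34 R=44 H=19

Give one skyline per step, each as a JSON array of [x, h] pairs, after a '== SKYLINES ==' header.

== SKYLINES ==
[[34,20],[44,0]]
[[32,20],[44,0]]
[[30,10],[32,20],[44,10],[45,0]]
[[9,3],[19,0],[30,10],[32,20],[44,10],[45,0]]
[[9,3],[19,0],[30,10],[32,20],[44,10],[45,0]]
[[9,3],[19,0],[30,10],[32,20],[44,10],[45,0]]
[[9,3],[19,0],[30,10],[32,20],[44,18],[47,0]]
[[9,3],[19,13],[21,0],[30,10],[32,20],[44,18],[47,0]]
[[9,3],[19,13],[21,0],[30,10],[32,20],[44,18],[47,0]]
[[9,3],[19,13],[21,0],[30,10],[32,20],[44,18],[47,0]]
[[9,3],[19,13],[21,0],[30,10],[32,20],[44,18],[47,0]]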